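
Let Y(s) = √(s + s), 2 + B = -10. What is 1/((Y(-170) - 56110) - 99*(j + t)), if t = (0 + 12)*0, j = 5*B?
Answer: -5017/251702924 - I*√85/1258514620 ≈ -1.9932e-5 - 7.3257e-9*I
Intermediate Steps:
B = -12 (B = -2 - 10 = -12)
Y(s) = √2*√s (Y(s) = √(2*s) = √2*√s)
j = -60 (j = 5*(-12) = -60)
t = 0 (t = 12*0 = 0)
1/((Y(-170) - 56110) - 99*(j + t)) = 1/((√2*√(-170) - 56110) - 99*(-60 + 0)) = 1/((√2*(I*√170) - 56110) - 99*(-60)) = 1/((2*I*√85 - 56110) + 5940) = 1/((-56110 + 2*I*√85) + 5940) = 1/(-50170 + 2*I*√85)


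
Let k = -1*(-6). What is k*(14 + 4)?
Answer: 108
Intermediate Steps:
k = 6
k*(14 + 4) = 6*(14 + 4) = 6*18 = 108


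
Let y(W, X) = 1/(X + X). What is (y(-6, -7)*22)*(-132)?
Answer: 1452/7 ≈ 207.43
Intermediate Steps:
y(W, X) = 1/(2*X)
(y(-6, -7)*22)*(-132) = (((½)/(-7))*22)*(-132) = (((½)*(-⅐))*22)*(-132) = -1/14*22*(-132) = -11/7*(-132) = 1452/7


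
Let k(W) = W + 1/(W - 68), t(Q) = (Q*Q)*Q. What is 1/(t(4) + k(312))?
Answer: 244/91745 ≈ 0.0026595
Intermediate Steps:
t(Q) = Q³ (t(Q) = Q²*Q = Q³)
k(W) = W + 1/(-68 + W)
1/(t(4) + k(312)) = 1/(4³ + (1 + 312² - 68*312)/(-68 + 312)) = 1/(64 + (1 + 97344 - 21216)/244) = 1/(64 + (1/244)*76129) = 1/(64 + 76129/244) = 1/(91745/244) = 244/91745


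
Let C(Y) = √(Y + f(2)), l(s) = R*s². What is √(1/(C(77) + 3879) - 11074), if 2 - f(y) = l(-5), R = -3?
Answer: √(-42956045 - 11074*√154)/√(3879 + √154) ≈ 105.23*I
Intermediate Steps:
l(s) = -3*s²
f(y) = 77 (f(y) = 2 - (-3)*(-5)² = 2 - (-3)*25 = 2 - 1*(-75) = 2 + 75 = 77)
C(Y) = √(77 + Y) (C(Y) = √(Y + 77) = √(77 + Y))
√(1/(C(77) + 3879) - 11074) = √(1/(√(77 + 77) + 3879) - 11074) = √(1/(√154 + 3879) - 11074) = √(1/(3879 + √154) - 11074) = √(-11074 + 1/(3879 + √154))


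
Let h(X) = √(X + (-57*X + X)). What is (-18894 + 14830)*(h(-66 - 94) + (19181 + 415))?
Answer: -79638144 - 81280*√22 ≈ -8.0019e+7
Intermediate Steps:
h(X) = √55*√(-X) (h(X) = √(X - 56*X) = √(-55*X) = √55*√(-X))
(-18894 + 14830)*(h(-66 - 94) + (19181 + 415)) = (-18894 + 14830)*(√55*√(-(-66 - 94)) + (19181 + 415)) = -4064*(√55*√(-1*(-160)) + 19596) = -4064*(√55*√160 + 19596) = -4064*(√55*(4*√10) + 19596) = -4064*(20*√22 + 19596) = -4064*(19596 + 20*√22) = -79638144 - 81280*√22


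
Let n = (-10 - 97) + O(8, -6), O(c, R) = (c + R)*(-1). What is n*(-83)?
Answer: 9047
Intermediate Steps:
O(c, R) = -R - c (O(c, R) = (R + c)*(-1) = -R - c)
n = -109 (n = (-10 - 97) + (-1*(-6) - 1*8) = -107 + (6 - 8) = -107 - 2 = -109)
n*(-83) = -109*(-83) = 9047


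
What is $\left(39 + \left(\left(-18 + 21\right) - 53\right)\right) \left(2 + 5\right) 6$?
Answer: $-462$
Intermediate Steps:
$\left(39 + \left(\left(-18 + 21\right) - 53\right)\right) \left(2 + 5\right) 6 = \left(39 + \left(3 - 53\right)\right) 7 \cdot 6 = \left(39 - 50\right) 42 = \left(-11\right) 42 = -462$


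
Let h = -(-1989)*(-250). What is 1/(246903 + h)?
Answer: -1/250347 ≈ -3.9945e-6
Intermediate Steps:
h = -497250 (h = -1*497250 = -497250)
1/(246903 + h) = 1/(246903 - 497250) = 1/(-250347) = -1/250347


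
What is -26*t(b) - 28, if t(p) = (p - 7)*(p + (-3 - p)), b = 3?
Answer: -340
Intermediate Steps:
t(p) = 21 - 3*p (t(p) = (-7 + p)*(-3) = 21 - 3*p)
-26*t(b) - 28 = -26*(21 - 3*3) - 28 = -26*(21 - 9) - 28 = -26*12 - 28 = -312 - 28 = -340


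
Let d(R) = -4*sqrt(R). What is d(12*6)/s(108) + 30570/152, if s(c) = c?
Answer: 15285/76 - 2*sqrt(2)/9 ≈ 200.80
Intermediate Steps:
d(12*6)/s(108) + 30570/152 = -4*6*sqrt(2)/108 + 30570/152 = -24*sqrt(2)*(1/108) + 30570*(1/152) = -24*sqrt(2)*(1/108) + 15285/76 = -2*sqrt(2)/9 + 15285/76 = 15285/76 - 2*sqrt(2)/9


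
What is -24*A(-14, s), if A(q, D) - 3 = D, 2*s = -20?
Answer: 168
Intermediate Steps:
s = -10 (s = (½)*(-20) = -10)
A(q, D) = 3 + D
-24*A(-14, s) = -24*(3 - 10) = -24*(-7) = 168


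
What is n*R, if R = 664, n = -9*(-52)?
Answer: 310752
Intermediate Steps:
n = 468
n*R = 468*664 = 310752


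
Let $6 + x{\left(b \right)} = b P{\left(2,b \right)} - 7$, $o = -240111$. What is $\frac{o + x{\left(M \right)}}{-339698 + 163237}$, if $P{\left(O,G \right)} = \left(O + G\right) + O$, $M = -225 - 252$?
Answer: $\frac{14503}{176461} \approx 0.082188$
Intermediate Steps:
$M = -477$
$P{\left(O,G \right)} = G + 2 O$ ($P{\left(O,G \right)} = \left(G + O\right) + O = G + 2 O$)
$x{\left(b \right)} = -13 + b \left(4 + b\right)$ ($x{\left(b \right)} = -6 + \left(b \left(b + 2 \cdot 2\right) - 7\right) = -6 + \left(b \left(b + 4\right) - 7\right) = -6 + \left(b \left(4 + b\right) - 7\right) = -6 + \left(-7 + b \left(4 + b\right)\right) = -13 + b \left(4 + b\right)$)
$\frac{o + x{\left(M \right)}}{-339698 + 163237} = \frac{-240111 - \left(13 + 477 \left(4 - 477\right)\right)}{-339698 + 163237} = \frac{-240111 - -225608}{-176461} = \left(-240111 + \left(-13 + 225621\right)\right) \left(- \frac{1}{176461}\right) = \left(-240111 + 225608\right) \left(- \frac{1}{176461}\right) = \left(-14503\right) \left(- \frac{1}{176461}\right) = \frac{14503}{176461}$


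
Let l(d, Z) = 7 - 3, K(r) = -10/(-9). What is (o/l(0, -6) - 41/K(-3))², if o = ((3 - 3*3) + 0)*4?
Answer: 184041/100 ≈ 1840.4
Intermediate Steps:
K(r) = 10/9 (K(r) = -10*(-⅑) = 10/9)
l(d, Z) = 4
o = -24 (o = ((3 - 9) + 0)*4 = (-6 + 0)*4 = -6*4 = -24)
(o/l(0, -6) - 41/K(-3))² = (-24/4 - 41/10/9)² = (-24*¼ - 41*9/10)² = (-6 - 369/10)² = (-429/10)² = 184041/100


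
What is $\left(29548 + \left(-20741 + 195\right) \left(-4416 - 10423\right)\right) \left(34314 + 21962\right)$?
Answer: $17159207565192$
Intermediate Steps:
$\left(29548 + \left(-20741 + 195\right) \left(-4416 - 10423\right)\right) \left(34314 + 21962\right) = \left(29548 - -304882094\right) 56276 = \left(29548 + 304882094\right) 56276 = 304911642 \cdot 56276 = 17159207565192$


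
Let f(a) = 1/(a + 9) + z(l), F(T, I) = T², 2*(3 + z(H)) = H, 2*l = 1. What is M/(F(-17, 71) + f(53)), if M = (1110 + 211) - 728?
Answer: 73532/35497 ≈ 2.0715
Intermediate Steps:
l = ½ (l = (½)*1 = ½ ≈ 0.50000)
z(H) = -3 + H/2
f(a) = -11/4 + 1/(9 + a) (f(a) = 1/(a + 9) + (-3 + (½)*(½)) = 1/(9 + a) + (-3 + ¼) = 1/(9 + a) - 11/4 = -11/4 + 1/(9 + a))
M = 593 (M = 1321 - 728 = 593)
M/(F(-17, 71) + f(53)) = 593/((-17)² + (-95 - 11*53)/(4*(9 + 53))) = 593/(289 + (¼)*(-95 - 583)/62) = 593/(289 + (¼)*(1/62)*(-678)) = 593/(289 - 339/124) = 593/(35497/124) = 593*(124/35497) = 73532/35497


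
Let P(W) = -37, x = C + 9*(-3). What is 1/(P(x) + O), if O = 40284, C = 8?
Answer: 1/40247 ≈ 2.4847e-5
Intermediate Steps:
x = -19 (x = 8 + 9*(-3) = 8 - 27 = -19)
1/(P(x) + O) = 1/(-37 + 40284) = 1/40247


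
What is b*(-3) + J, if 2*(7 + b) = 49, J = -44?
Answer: -193/2 ≈ -96.500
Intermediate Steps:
b = 35/2 (b = -7 + (½)*49 = -7 + 49/2 = 35/2 ≈ 17.500)
b*(-3) + J = (35/2)*(-3) - 44 = -105/2 - 44 = -193/2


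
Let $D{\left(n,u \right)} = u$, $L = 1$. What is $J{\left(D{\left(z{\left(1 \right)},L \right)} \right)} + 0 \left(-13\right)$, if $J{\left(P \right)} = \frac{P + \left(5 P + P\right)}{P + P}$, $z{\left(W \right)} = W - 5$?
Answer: $\frac{7}{2} \approx 3.5$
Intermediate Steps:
$z{\left(W \right)} = -5 + W$
$J{\left(P \right)} = \frac{7}{2}$ ($J{\left(P \right)} = \frac{P + 6 P}{2 P} = 7 P \frac{1}{2 P} = \frac{7}{2}$)
$J{\left(D{\left(z{\left(1 \right)},L \right)} \right)} + 0 \left(-13\right) = \frac{7}{2} + 0 \left(-13\right) = \frac{7}{2} + 0 = \frac{7}{2}$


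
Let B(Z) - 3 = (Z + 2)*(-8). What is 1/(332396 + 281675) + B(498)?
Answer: -2454441786/614071 ≈ -3997.0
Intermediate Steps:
B(Z) = -13 - 8*Z (B(Z) = 3 + (Z + 2)*(-8) = 3 + (2 + Z)*(-8) = 3 + (-16 - 8*Z) = -13 - 8*Z)
1/(332396 + 281675) + B(498) = 1/(332396 + 281675) + (-13 - 8*498) = 1/614071 + (-13 - 3984) = 1/614071 - 3997 = -2454441786/614071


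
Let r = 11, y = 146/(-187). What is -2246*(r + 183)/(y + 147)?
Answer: -81480388/27343 ≈ -2979.9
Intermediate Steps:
y = -146/187 (y = 146*(-1/187) = -146/187 ≈ -0.78075)
-2246*(r + 183)/(y + 147) = -2246*(11 + 183)/(-146/187 + 147) = -435724/27343/187 = -435724*187/27343 = -2246*36278/27343 = -81480388/27343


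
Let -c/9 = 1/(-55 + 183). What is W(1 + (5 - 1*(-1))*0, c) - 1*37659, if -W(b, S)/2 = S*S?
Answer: -308502609/8192 ≈ -37659.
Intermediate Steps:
c = -9/128 (c = -9/(-55 + 183) = -9/128 ≈ -0.070313)
W(b, S) = -2*S² (W(b, S) = -2*S*S = -2*S²)
W(1 + (5 - 1*(-1))*0, c) - 1*37659 = -2*(-9/128)² - 1*37659 = -2*81/16384 - 37659 = -81/8192 - 37659 = -308502609/8192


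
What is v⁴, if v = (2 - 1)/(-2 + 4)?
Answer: 1/16 ≈ 0.062500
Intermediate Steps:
v = ½ (v = 1/2 = 1*(½) = ½ ≈ 0.50000)
v⁴ = (½)⁴ = 1/16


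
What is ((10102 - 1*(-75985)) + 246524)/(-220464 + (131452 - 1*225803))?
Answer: -332611/314815 ≈ -1.0565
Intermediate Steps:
((10102 - 1*(-75985)) + 246524)/(-220464 + (131452 - 1*225803)) = ((10102 + 75985) + 246524)/(-220464 + (131452 - 225803)) = (86087 + 246524)/(-220464 - 94351) = 332611/(-314815) = 332611*(-1/314815) = -332611/314815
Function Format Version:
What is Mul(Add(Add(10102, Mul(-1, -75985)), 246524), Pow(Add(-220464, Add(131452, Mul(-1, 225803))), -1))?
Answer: Rational(-332611, 314815) ≈ -1.0565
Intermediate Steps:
Mul(Add(Add(10102, Mul(-1, -75985)), 246524), Pow(Add(-220464, Add(131452, Mul(-1, 225803))), -1)) = Mul(Add(Add(10102, 75985), 246524), Pow(Add(-220464, Add(131452, -225803)), -1)) = Mul(Add(86087, 246524), Pow(Add(-220464, -94351), -1)) = Mul(332611, Pow(-314815, -1)) = Mul(332611, Rational(-1, 314815)) = Rational(-332611, 314815)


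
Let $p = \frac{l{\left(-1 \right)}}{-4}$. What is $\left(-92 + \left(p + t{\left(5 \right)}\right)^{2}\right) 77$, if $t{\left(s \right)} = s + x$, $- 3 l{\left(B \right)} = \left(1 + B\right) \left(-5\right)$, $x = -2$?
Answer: $-6391$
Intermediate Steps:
$l{\left(B \right)} = \frac{5}{3} + \frac{5 B}{3}$ ($l{\left(B \right)} = - \frac{\left(1 + B\right) \left(-5\right)}{3} = - \frac{-5 - 5 B}{3} = \frac{5}{3} + \frac{5 B}{3}$)
$p = 0$ ($p = \frac{\frac{5}{3} + \frac{5}{3} \left(-1\right)}{-4} = \left(\frac{5}{3} - \frac{5}{3}\right) \left(- \frac{1}{4}\right) = 0 \left(- \frac{1}{4}\right) = 0$)
$t{\left(s \right)} = -2 + s$ ($t{\left(s \right)} = s - 2 = -2 + s$)
$\left(-92 + \left(p + t{\left(5 \right)}\right)^{2}\right) 77 = \left(-92 + \left(0 + \left(-2 + 5\right)\right)^{2}\right) 77 = \left(-92 + \left(0 + 3\right)^{2}\right) 77 = \left(-92 + 3^{2}\right) 77 = \left(-92 + 9\right) 77 = \left(-83\right) 77 = -6391$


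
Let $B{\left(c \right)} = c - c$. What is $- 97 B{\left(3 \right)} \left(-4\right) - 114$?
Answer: $-114$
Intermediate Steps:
$B{\left(c \right)} = 0$
$- 97 B{\left(3 \right)} \left(-4\right) - 114 = - 97 \cdot 0 \left(-4\right) - 114 = \left(-97\right) 0 - 114 = 0 - 114 = -114$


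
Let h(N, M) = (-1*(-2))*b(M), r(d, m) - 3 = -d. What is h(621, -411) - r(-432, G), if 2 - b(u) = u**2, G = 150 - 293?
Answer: -338273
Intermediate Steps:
G = -143
r(d, m) = 3 - d
b(u) = 2 - u**2
h(N, M) = 4 - 2*M**2 (h(N, M) = (-1*(-2))*(2 - M**2) = 2*(2 - M**2) = 4 - 2*M**2)
h(621, -411) - r(-432, G) = (4 - 2*(-411)**2) - (3 - 1*(-432)) = (4 - 2*168921) - (3 + 432) = (4 - 337842) - 1*435 = -337838 - 435 = -338273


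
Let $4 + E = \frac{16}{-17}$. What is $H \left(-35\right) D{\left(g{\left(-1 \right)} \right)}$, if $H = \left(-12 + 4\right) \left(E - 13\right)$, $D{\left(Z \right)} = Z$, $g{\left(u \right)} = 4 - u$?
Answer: $- \frac{427000}{17} \approx -25118.0$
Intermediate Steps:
$E = - \frac{84}{17}$ ($E = -4 + \frac{16}{-17} = -4 + 16 \left(- \frac{1}{17}\right) = -4 - \frac{16}{17} = - \frac{84}{17} \approx -4.9412$)
$H = \frac{2440}{17}$ ($H = \left(-12 + 4\right) \left(- \frac{84}{17} - 13\right) = \left(-8\right) \left(- \frac{305}{17}\right) = \frac{2440}{17} \approx 143.53$)
$H \left(-35\right) D{\left(g{\left(-1 \right)} \right)} = \frac{2440}{17} \left(-35\right) \left(4 - -1\right) = - \frac{85400 \left(4 + 1\right)}{17} = \left(- \frac{85400}{17}\right) 5 = - \frac{427000}{17}$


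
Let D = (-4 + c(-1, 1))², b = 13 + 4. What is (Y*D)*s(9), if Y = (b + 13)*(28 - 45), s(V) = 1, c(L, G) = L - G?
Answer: -18360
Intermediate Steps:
b = 17
D = 36 (D = (-4 + (-1 - 1*1))² = (-4 + (-1 - 1))² = (-4 - 2)² = (-6)² = 36)
Y = -510 (Y = (17 + 13)*(28 - 45) = 30*(-17) = -510)
(Y*D)*s(9) = -510*36*1 = -18360*1 = -18360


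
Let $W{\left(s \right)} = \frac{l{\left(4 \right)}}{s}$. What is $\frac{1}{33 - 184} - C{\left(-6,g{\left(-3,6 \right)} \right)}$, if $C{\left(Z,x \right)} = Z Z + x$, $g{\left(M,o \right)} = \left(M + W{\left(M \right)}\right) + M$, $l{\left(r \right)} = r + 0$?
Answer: $- \frac{12989}{453} \approx -28.673$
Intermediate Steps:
$l{\left(r \right)} = r$
$W{\left(s \right)} = \frac{4}{s}$
$g{\left(M,o \right)} = 2 M + \frac{4}{M}$ ($g{\left(M,o \right)} = \left(M + \frac{4}{M}\right) + M = 2 M + \frac{4}{M}$)
$C{\left(Z,x \right)} = x + Z^{2}$ ($C{\left(Z,x \right)} = Z^{2} + x = x + Z^{2}$)
$\frac{1}{33 - 184} - C{\left(-6,g{\left(-3,6 \right)} \right)} = \frac{1}{33 - 184} - \left(\left(2 \left(-3\right) + \frac{4}{-3}\right) + \left(-6\right)^{2}\right) = \frac{1}{-151} - \left(\left(-6 + 4 \left(- \frac{1}{3}\right)\right) + 36\right) = - \frac{1}{151} - \left(\left(-6 - \frac{4}{3}\right) + 36\right) = - \frac{1}{151} - \left(- \frac{22}{3} + 36\right) = - \frac{1}{151} - \frac{86}{3} = - \frac{12989}{453}$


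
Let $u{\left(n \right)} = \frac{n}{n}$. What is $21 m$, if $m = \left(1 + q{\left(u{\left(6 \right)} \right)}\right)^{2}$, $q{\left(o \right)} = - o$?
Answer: $0$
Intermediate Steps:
$u{\left(n \right)} = 1$
$m = 0$ ($m = \left(1 - 1\right)^{2} = 0^{2} = 0$)
$21 m = 21 \cdot 0 = 0$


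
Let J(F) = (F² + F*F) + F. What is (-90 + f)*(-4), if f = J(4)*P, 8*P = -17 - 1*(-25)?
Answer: 216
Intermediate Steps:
J(F) = F + 2*F² (J(F) = (F² + F²) + F = 2*F² + F = F + 2*F²)
P = 1 (P = (-17 - 1*(-25))/8 = (-17 + 25)/8 = (⅛)*8 = 1)
f = 36 (f = (4*(1 + 2*4))*1 = (4*(1 + 8))*1 = (4*9)*1 = 36*1 = 36)
(-90 + f)*(-4) = (-90 + 36)*(-4) = -54*(-4) = 216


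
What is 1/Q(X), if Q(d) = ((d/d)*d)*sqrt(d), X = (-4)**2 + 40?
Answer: sqrt(14)/1568 ≈ 0.0023863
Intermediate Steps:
X = 56 (X = 16 + 40 = 56)
Q(d) = d**(3/2) (Q(d) = (1*d)*sqrt(d) = d*sqrt(d) = d**(3/2))
1/Q(X) = 1/(56**(3/2)) = 1/(112*sqrt(14)) = sqrt(14)/1568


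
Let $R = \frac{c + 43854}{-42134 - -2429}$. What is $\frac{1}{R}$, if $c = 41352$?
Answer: $- \frac{13235}{28402} \approx -0.46599$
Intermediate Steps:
$R = - \frac{28402}{13235}$ ($R = \frac{41352 + 43854}{-42134 - -2429} = \frac{85206}{-42134 + \left(-8708 + 11137\right)} = \frac{85206}{-42134 + 2429} = \frac{85206}{-39705} = 85206 \left(- \frac{1}{39705}\right) = - \frac{28402}{13235} \approx -2.146$)
$\frac{1}{R} = \frac{1}{- \frac{28402}{13235}} = - \frac{13235}{28402}$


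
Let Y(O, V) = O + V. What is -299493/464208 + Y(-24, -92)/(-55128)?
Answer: -685691749/1066285776 ≈ -0.64307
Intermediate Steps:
-299493/464208 + Y(-24, -92)/(-55128) = -299493/464208 + (-24 - 92)/(-55128) = -299493*1/464208 - 116*(-1/55128) = -99831/154736 + 29/13782 = -685691749/1066285776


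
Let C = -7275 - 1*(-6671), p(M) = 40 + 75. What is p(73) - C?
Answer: 719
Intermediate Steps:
p(M) = 115
C = -604 (C = -7275 + 6671 = -604)
p(73) - C = 115 - 1*(-604) = 115 + 604 = 719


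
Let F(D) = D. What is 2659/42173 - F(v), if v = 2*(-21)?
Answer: 1773925/42173 ≈ 42.063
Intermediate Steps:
v = -42
2659/42173 - F(v) = 2659/42173 - 1*(-42) = 2659*(1/42173) + 42 = 2659/42173 + 42 = 1773925/42173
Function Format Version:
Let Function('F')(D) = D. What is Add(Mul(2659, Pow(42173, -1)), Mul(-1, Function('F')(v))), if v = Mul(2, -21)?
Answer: Rational(1773925, 42173) ≈ 42.063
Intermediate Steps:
v = -42
Add(Mul(2659, Pow(42173, -1)), Mul(-1, Function('F')(v))) = Add(Mul(2659, Pow(42173, -1)), Mul(-1, -42)) = Add(Mul(2659, Rational(1, 42173)), 42) = Add(Rational(2659, 42173), 42) = Rational(1773925, 42173)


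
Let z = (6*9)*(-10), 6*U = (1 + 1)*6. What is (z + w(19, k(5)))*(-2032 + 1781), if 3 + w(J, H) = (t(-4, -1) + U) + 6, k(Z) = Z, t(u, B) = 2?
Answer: 133783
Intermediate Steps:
U = 2 (U = ((1 + 1)*6)/6 = (2*6)/6 = (⅙)*12 = 2)
w(J, H) = 7 (w(J, H) = -3 + ((2 + 2) + 6) = -3 + (4 + 6) = -3 + 10 = 7)
z = -540 (z = 54*(-10) = -540)
(z + w(19, k(5)))*(-2032 + 1781) = (-540 + 7)*(-2032 + 1781) = -533*(-251) = 133783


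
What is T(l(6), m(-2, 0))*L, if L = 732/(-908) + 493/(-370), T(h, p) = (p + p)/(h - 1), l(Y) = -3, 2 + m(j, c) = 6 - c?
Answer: 179621/41995 ≈ 4.2772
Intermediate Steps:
m(j, c) = 4 - c (m(j, c) = -2 + (6 - c) = 4 - c)
T(h, p) = 2*p/(-1 + h) (T(h, p) = (2*p)/(-1 + h) = 2*p/(-1 + h))
L = -179621/83990 (L = 732*(-1/908) + 493*(-1/370) = -183/227 - 493/370 = -179621/83990 ≈ -2.1386)
T(l(6), m(-2, 0))*L = (2*(4 - 1*0)/(-1 - 3))*(-179621/83990) = (2*(4 + 0)/(-4))*(-179621/83990) = (2*4*(-1/4))*(-179621/83990) = -2*(-179621/83990) = 179621/41995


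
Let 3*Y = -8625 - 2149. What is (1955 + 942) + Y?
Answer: -2083/3 ≈ -694.33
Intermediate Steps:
Y = -10774/3 (Y = (-8625 - 2149)/3 = (⅓)*(-10774) = -10774/3 ≈ -3591.3)
(1955 + 942) + Y = (1955 + 942) - 10774/3 = 2897 - 10774/3 = -2083/3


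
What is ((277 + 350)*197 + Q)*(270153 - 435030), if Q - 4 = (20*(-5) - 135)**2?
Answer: -29471433996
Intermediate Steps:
Q = 55229 (Q = 4 + (20*(-5) - 135)**2 = 4 + (-100 - 135)**2 = 4 + (-235)**2 = 4 + 55225 = 55229)
((277 + 350)*197 + Q)*(270153 - 435030) = ((277 + 350)*197 + 55229)*(270153 - 435030) = (627*197 + 55229)*(-164877) = (123519 + 55229)*(-164877) = 178748*(-164877) = -29471433996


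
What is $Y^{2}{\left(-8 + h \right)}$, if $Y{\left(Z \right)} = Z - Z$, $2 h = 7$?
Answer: $0$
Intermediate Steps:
$h = \frac{7}{2}$ ($h = \frac{1}{2} \cdot 7 = \frac{7}{2} \approx 3.5$)
$Y{\left(Z \right)} = 0$
$Y^{2}{\left(-8 + h \right)} = 0^{2} = 0$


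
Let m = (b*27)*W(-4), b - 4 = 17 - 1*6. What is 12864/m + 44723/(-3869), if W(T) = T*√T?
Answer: -44723/3869 + 536*I/135 ≈ -11.559 + 3.9704*I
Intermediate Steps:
W(T) = T^(3/2)
b = 15 (b = 4 + (17 - 1*6) = 4 + (17 - 6) = 4 + 11 = 15)
m = -3240*I (m = (15*27)*(-4)^(3/2) = 405*(-8*I) = -3240*I ≈ -3240.0*I)
12864/m + 44723/(-3869) = 12864/((-3240*I)) + 44723/(-3869) = 12864*(I/3240) + 44723*(-1/3869) = 536*I/135 - 44723/3869 = -44723/3869 + 536*I/135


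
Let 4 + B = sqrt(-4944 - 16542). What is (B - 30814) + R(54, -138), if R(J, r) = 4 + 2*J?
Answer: -30706 + I*sqrt(21486) ≈ -30706.0 + 146.58*I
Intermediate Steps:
B = -4 + I*sqrt(21486) (B = -4 + sqrt(-4944 - 16542) = -4 + sqrt(-21486) = -4 + I*sqrt(21486) ≈ -4.0 + 146.58*I)
(B - 30814) + R(54, -138) = ((-4 + I*sqrt(21486)) - 30814) + (4 + 2*54) = (-30818 + I*sqrt(21486)) + (4 + 108) = (-30818 + I*sqrt(21486)) + 112 = -30706 + I*sqrt(21486)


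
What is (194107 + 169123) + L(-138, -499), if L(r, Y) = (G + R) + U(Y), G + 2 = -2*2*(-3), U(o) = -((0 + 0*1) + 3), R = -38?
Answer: 363199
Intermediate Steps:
U(o) = -3 (U(o) = -((0 + 0) + 3) = -(0 + 3) = -1*3 = -3)
G = 10 (G = -2 - 2*2*(-3) = -2 - 4*(-3) = -2 + 12 = 10)
L(r, Y) = -31 (L(r, Y) = (10 - 38) - 3 = -28 - 3 = -31)
(194107 + 169123) + L(-138, -499) = (194107 + 169123) - 31 = 363230 - 31 = 363199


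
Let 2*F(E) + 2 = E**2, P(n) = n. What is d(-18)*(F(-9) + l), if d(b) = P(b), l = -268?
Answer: 4113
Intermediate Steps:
d(b) = b
F(E) = -1 + E**2/2
d(-18)*(F(-9) + l) = -18*((-1 + (1/2)*(-9)**2) - 268) = -18*((-1 + (1/2)*81) - 268) = -18*((-1 + 81/2) - 268) = -18*(79/2 - 268) = -18*(-457/2) = 4113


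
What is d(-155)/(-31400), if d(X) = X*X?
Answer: -961/1256 ≈ -0.76513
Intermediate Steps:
d(X) = X²
d(-155)/(-31400) = (-155)²/(-31400) = 24025*(-1/31400) = -961/1256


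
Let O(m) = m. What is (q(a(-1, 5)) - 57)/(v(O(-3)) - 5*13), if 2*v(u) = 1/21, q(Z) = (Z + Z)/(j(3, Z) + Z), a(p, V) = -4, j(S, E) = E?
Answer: 2352/2729 ≈ 0.86185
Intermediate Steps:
q(Z) = 1 (q(Z) = (Z + Z)/(Z + Z) = (2*Z)/((2*Z)) = (2*Z)*(1/(2*Z)) = 1)
v(u) = 1/42 (v(u) = (½)/21 = (½)*(1/21) = 1/42)
(q(a(-1, 5)) - 57)/(v(O(-3)) - 5*13) = (1 - 57)/(1/42 - 5*13) = -56/(1/42 - 65) = -56/(-2729/42) = -56*(-42/2729) = 2352/2729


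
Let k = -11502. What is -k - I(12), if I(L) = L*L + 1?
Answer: 11357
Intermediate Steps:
I(L) = 1 + L² (I(L) = L² + 1 = 1 + L²)
-k - I(12) = -1*(-11502) - (1 + 12²) = 11502 - (1 + 144) = 11502 - 1*145 = 11502 - 145 = 11357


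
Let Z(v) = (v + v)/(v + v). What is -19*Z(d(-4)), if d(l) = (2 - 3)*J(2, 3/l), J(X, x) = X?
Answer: -19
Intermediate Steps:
d(l) = -2 (d(l) = (2 - 3)*2 = -1*2 = -2)
Z(v) = 1 (Z(v) = (2*v)/((2*v)) = (2*v)*(1/(2*v)) = 1)
-19*Z(d(-4)) = -19*1 = -19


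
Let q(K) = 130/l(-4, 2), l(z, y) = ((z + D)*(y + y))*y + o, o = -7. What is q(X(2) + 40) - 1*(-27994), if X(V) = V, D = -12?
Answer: 755812/27 ≈ 27993.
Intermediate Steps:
l(z, y) = -7 + 2*y²*(-12 + z) (l(z, y) = ((z - 12)*(y + y))*y - 7 = ((-12 + z)*(2*y))*y - 7 = (2*y*(-12 + z))*y - 7 = 2*y²*(-12 + z) - 7 = -7 + 2*y²*(-12 + z))
q(K) = -26/27 (q(K) = 130/(-7 - 24*2² + 2*(-4)*2²) = 130/(-7 - 24*4 + 2*(-4)*4) = 130/(-7 - 96 - 32) = 130/(-135) = 130*(-1/135) = -26/27)
q(X(2) + 40) - 1*(-27994) = -26/27 - 1*(-27994) = -26/27 + 27994 = 755812/27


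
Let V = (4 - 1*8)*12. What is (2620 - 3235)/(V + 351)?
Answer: -205/101 ≈ -2.0297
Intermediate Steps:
V = -48 (V = (4 - 8)*12 = -4*12 = -48)
(2620 - 3235)/(V + 351) = (2620 - 3235)/(-48 + 351) = -615/303 = -615*1/303 = -205/101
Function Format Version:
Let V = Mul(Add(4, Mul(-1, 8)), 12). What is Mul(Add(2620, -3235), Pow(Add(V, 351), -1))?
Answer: Rational(-205, 101) ≈ -2.0297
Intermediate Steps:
V = -48 (V = Mul(Add(4, -8), 12) = Mul(-4, 12) = -48)
Mul(Add(2620, -3235), Pow(Add(V, 351), -1)) = Mul(Add(2620, -3235), Pow(Add(-48, 351), -1)) = Mul(-615, Pow(303, -1)) = Mul(-615, Rational(1, 303)) = Rational(-205, 101)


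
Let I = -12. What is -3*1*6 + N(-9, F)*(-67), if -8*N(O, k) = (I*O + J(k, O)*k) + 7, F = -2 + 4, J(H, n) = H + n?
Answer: 6623/8 ≈ 827.88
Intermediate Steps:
F = 2
N(O, k) = -7/8 + 3*O/2 - k*(O + k)/8 (N(O, k) = -((-12*O + (k + O)*k) + 7)/8 = -((-12*O + (O + k)*k) + 7)/8 = -((-12*O + k*(O + k)) + 7)/8 = -(7 - 12*O + k*(O + k))/8 = -7/8 + 3*O/2 - k*(O + k)/8)
-3*1*6 + N(-9, F)*(-67) = -3*1*6 + (-7/8 + (3/2)*(-9) - 1/8*2*(-9 + 2))*(-67) = -3*6 + (-7/8 - 27/2 - 1/8*2*(-7))*(-67) = -18 + (-7/8 - 27/2 + 7/4)*(-67) = -18 - 101/8*(-67) = -18 + 6767/8 = 6623/8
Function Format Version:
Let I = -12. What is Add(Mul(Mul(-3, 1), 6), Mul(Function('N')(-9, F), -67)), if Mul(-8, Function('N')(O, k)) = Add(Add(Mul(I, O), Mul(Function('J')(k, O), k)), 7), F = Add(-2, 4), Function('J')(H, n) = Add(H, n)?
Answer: Rational(6623, 8) ≈ 827.88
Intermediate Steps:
F = 2
Function('N')(O, k) = Add(Rational(-7, 8), Mul(Rational(3, 2), O), Mul(Rational(-1, 8), k, Add(O, k))) (Function('N')(O, k) = Mul(Rational(-1, 8), Add(Add(Mul(-12, O), Mul(Add(k, O), k)), 7)) = Mul(Rational(-1, 8), Add(Add(Mul(-12, O), Mul(Add(O, k), k)), 7)) = Mul(Rational(-1, 8), Add(Add(Mul(-12, O), Mul(k, Add(O, k))), 7)) = Mul(Rational(-1, 8), Add(7, Mul(-12, O), Mul(k, Add(O, k)))) = Add(Rational(-7, 8), Mul(Rational(3, 2), O), Mul(Rational(-1, 8), k, Add(O, k))))
Add(Mul(Mul(-3, 1), 6), Mul(Function('N')(-9, F), -67)) = Add(Mul(Mul(-3, 1), 6), Mul(Add(Rational(-7, 8), Mul(Rational(3, 2), -9), Mul(Rational(-1, 8), 2, Add(-9, 2))), -67)) = Add(Mul(-3, 6), Mul(Add(Rational(-7, 8), Rational(-27, 2), Mul(Rational(-1, 8), 2, -7)), -67)) = Add(-18, Mul(Add(Rational(-7, 8), Rational(-27, 2), Rational(7, 4)), -67)) = Add(-18, Mul(Rational(-101, 8), -67)) = Add(-18, Rational(6767, 8)) = Rational(6623, 8)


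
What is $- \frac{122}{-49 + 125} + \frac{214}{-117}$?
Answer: $- \frac{15269}{4446} \approx -3.4343$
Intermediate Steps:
$- \frac{122}{-49 + 125} + \frac{214}{-117} = - \frac{122}{76} + 214 \left(- \frac{1}{117}\right) = \left(-122\right) \frac{1}{76} - \frac{214}{117} = - \frac{61}{38} - \frac{214}{117} = - \frac{15269}{4446}$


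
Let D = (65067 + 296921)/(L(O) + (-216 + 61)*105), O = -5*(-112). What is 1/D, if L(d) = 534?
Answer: -1431/32908 ≈ -0.043485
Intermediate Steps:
O = 560
D = -32908/1431 (D = (65067 + 296921)/(534 + (-216 + 61)*105) = 361988/(534 - 155*105) = 361988/(534 - 16275) = 361988/(-15741) = 361988*(-1/15741) = -32908/1431 ≈ -22.997)
1/D = 1/(-32908/1431) = -1431/32908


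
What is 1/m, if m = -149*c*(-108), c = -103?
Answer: -1/1657476 ≈ -6.0333e-7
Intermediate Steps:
m = -1657476 (m = -149*(-103)*(-108) = 15347*(-108) = -1657476)
1/m = 1/(-1657476) = -1/1657476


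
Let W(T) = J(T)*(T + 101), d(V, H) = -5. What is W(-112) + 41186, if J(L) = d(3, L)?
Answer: 41241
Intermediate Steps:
J(L) = -5
W(T) = -505 - 5*T (W(T) = -5*(T + 101) = -5*(101 + T) = -505 - 5*T)
W(-112) + 41186 = (-505 - 5*(-112)) + 41186 = (-505 + 560) + 41186 = 55 + 41186 = 41241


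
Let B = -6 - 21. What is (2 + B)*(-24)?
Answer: 600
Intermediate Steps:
B = -27
(2 + B)*(-24) = (2 - 27)*(-24) = -25*(-24) = 600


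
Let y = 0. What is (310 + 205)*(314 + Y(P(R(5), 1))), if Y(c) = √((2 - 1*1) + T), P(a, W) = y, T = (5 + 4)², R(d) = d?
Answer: 161710 + 515*√82 ≈ 1.6637e+5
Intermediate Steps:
T = 81 (T = 9² = 81)
P(a, W) = 0
Y(c) = √82 (Y(c) = √((2 - 1*1) + 81) = √((2 - 1) + 81) = √(1 + 81) = √82)
(310 + 205)*(314 + Y(P(R(5), 1))) = (310 + 205)*(314 + √82) = 515*(314 + √82) = 161710 + 515*√82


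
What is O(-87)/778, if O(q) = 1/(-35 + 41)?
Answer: 1/4668 ≈ 0.00021422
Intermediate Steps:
O(q) = 1/6
O(-87)/778 = (1/6)/778 = (1/6)*(1/778) = 1/4668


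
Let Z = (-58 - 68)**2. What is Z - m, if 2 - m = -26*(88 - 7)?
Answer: 13768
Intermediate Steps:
Z = 15876 (Z = (-126)**2 = 15876)
m = 2108 (m = 2 - (-26)*(88 - 7) = 2 - (-26)*81 = 2 - 1*(-2106) = 2 + 2106 = 2108)
Z - m = 15876 - 1*2108 = 15876 - 2108 = 13768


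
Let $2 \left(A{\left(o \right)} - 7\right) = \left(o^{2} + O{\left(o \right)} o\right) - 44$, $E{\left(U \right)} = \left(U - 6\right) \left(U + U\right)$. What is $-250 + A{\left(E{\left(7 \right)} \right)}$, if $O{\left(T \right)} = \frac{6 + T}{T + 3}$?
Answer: $- \frac{2699}{17} \approx -158.76$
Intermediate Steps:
$O{\left(T \right)} = \frac{6 + T}{3 + T}$
$E{\left(U \right)} = 2 U \left(-6 + U\right)$ ($E{\left(U \right)} = \left(-6 + U\right) 2 U = 2 U \left(-6 + U\right)$)
$A{\left(o \right)} = -15 + \frac{o^{2}}{2} + \frac{o \left(6 + o\right)}{2 \left(3 + o\right)}$ ($A{\left(o \right)} = 7 + \frac{\left(o^{2} + \frac{6 + o}{3 + o} o\right) - 44}{2} = 7 + \frac{\left(o^{2} + \frac{o \left(6 + o\right)}{3 + o}\right) - 44}{2} = 7 + \frac{-44 + o^{2} + \frac{o \left(6 + o\right)}{3 + o}}{2} = 7 + \left(-22 + \frac{o^{2}}{2} + \frac{o \left(6 + o\right)}{2 \left(3 + o\right)}\right) = -15 + \frac{o^{2}}{2} + \frac{o \left(6 + o\right)}{2 \left(3 + o\right)}$)
$-250 + A{\left(E{\left(7 \right)} \right)} = -250 + \frac{2 \cdot 7 \left(-6 + 7\right) \left(6 + 2 \cdot 7 \left(-6 + 7\right)\right) + \left(-30 + \left(2 \cdot 7 \left(-6 + 7\right)\right)^{2}\right) \left(3 + 2 \cdot 7 \left(-6 + 7\right)\right)}{2 \left(3 + 2 \cdot 7 \left(-6 + 7\right)\right)} = -250 + \frac{2 \cdot 7 \cdot 1 \left(6 + 2 \cdot 7 \cdot 1\right) + \left(-30 + \left(2 \cdot 7 \cdot 1\right)^{2}\right) \left(3 + 2 \cdot 7 \cdot 1\right)}{2 \left(3 + 2 \cdot 7 \cdot 1\right)} = -250 + \frac{14 \left(6 + 14\right) + \left(-30 + 14^{2}\right) \left(3 + 14\right)}{2 \left(3 + 14\right)} = -250 + \frac{14 \cdot 20 + \left(-30 + 196\right) 17}{2 \cdot 17} = -250 + \frac{1}{2} \cdot \frac{1}{17} \left(280 + 166 \cdot 17\right) = -250 + \frac{1}{2} \cdot \frac{1}{17} \left(280 + 2822\right) = -250 + \frac{1}{2} \cdot \frac{1}{17} \cdot 3102 = -250 + \frac{1551}{17} = - \frac{2699}{17}$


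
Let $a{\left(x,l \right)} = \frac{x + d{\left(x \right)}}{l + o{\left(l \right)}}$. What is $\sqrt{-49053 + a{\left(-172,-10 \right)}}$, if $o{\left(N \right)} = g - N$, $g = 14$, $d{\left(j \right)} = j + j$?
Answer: $\frac{3 i \sqrt{267267}}{7} \approx 221.56 i$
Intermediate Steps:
$d{\left(j \right)} = 2 j$
$o{\left(N \right)} = 14 - N$
$a{\left(x,l \right)} = \frac{3 x}{14}$ ($a{\left(x,l \right)} = \frac{x + 2 x}{l - \left(-14 + l\right)} = \frac{3 x}{14}$)
$\sqrt{-49053 + a{\left(-172,-10 \right)}} = \sqrt{-49053 + \frac{3}{14} \left(-172\right)} = \sqrt{-49053 - \frac{258}{7}} = \sqrt{- \frac{343629}{7}} = \frac{3 i \sqrt{267267}}{7}$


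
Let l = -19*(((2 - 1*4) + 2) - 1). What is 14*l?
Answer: 266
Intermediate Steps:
l = 19 (l = -19*(((2 - 4) + 2) - 1) = -19*((-2 + 2) - 1) = -19*(0 - 1) = -19*(-1) = 19)
14*l = 14*19 = 266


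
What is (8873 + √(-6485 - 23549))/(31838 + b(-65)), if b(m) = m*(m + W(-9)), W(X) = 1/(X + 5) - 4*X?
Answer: 1868/7103 + 4*I*√30034/134957 ≈ 0.26299 + 0.0051365*I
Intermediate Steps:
W(X) = 1/(5 + X) - 4*X
b(m) = m*(143/4 + m) (b(m) = m*(m + (1 - 20*(-9) - 4*(-9)²)/(5 - 9)) = m*(m + (1 + 180 - 4*81)/(-4)) = m*(m - (1 + 180 - 324)/4) = m*(m - ¼*(-143)) = m*(m + 143/4) = m*(143/4 + m))
(8873 + √(-6485 - 23549))/(31838 + b(-65)) = (8873 + √(-6485 - 23549))/(31838 + (¼)*(-65)*(143 + 4*(-65))) = (8873 + √(-30034))/(31838 + (¼)*(-65)*(143 - 260)) = (8873 + I*√30034)/(31838 + (¼)*(-65)*(-117)) = (8873 + I*√30034)/(31838 + 7605/4) = (8873 + I*√30034)/(134957/4) = (8873 + I*√30034)*(4/134957) = 1868/7103 + 4*I*√30034/134957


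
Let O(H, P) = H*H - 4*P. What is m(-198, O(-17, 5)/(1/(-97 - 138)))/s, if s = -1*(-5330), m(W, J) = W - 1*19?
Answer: -217/5330 ≈ -0.040713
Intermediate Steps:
O(H, P) = H² - 4*P
m(W, J) = -19 + W (m(W, J) = W - 19 = -19 + W)
s = 5330
m(-198, O(-17, 5)/(1/(-97 - 138)))/s = (-19 - 198)/5330 = -217*1/5330 = -217/5330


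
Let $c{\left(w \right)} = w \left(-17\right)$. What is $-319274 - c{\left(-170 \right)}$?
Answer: $-322164$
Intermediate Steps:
$c{\left(w \right)} = - 17 w$
$-319274 - c{\left(-170 \right)} = -319274 - \left(-17\right) \left(-170\right) = -319274 - 2890 = -322164$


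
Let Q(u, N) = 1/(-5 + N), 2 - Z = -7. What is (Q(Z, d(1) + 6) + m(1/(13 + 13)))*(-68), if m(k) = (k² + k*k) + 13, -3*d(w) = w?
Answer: -166668/169 ≈ -986.20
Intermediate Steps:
Z = 9 (Z = 2 - 1*(-7) = 2 + 7 = 9)
d(w) = -w/3
m(k) = 13 + 2*k² (m(k) = (k² + k²) + 13 = 2*k² + 13 = 13 + 2*k²)
(Q(Z, d(1) + 6) + m(1/(13 + 13)))*(-68) = (1/(-5 + (-⅓*1 + 6)) + (13 + 2*(1/(13 + 13))²))*(-68) = (1/(-5 + (-⅓ + 6)) + (13 + 2*(1/26)²))*(-68) = (1/(-5 + 17/3) + (13 + 2*(1/26)²))*(-68) = (1/(⅔) + (13 + 2*(1/676)))*(-68) = (3/2 + (13 + 1/338))*(-68) = (3/2 + 4395/338)*(-68) = (2451/169)*(-68) = -166668/169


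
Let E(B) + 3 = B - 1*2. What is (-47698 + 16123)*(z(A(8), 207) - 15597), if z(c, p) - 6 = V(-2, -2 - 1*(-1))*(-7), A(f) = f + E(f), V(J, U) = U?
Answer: 492064800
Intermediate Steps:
E(B) = -5 + B (E(B) = -3 + (B - 1*2) = -3 + (B - 2) = -3 + (-2 + B) = -5 + B)
A(f) = -5 + 2*f (A(f) = f + (-5 + f) = -5 + 2*f)
z(c, p) = 13 (z(c, p) = 6 + (-2 - 1*(-1))*(-7) = 6 + (-2 + 1)*(-7) = 6 - 1*(-7) = 6 + 7 = 13)
(-47698 + 16123)*(z(A(8), 207) - 15597) = (-47698 + 16123)*(13 - 15597) = -31575*(-15584) = 492064800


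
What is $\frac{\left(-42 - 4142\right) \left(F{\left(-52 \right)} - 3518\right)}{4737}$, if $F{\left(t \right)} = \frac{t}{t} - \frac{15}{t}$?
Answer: $\frac{191280974}{61581} \approx 3106.2$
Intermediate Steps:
$F{\left(t \right)} = 1 - \frac{15}{t}$
$\frac{\left(-42 - 4142\right) \left(F{\left(-52 \right)} - 3518\right)}{4737} = \frac{\left(-42 - 4142\right) \left(\frac{-15 - 52}{-52} - 3518\right)}{4737} = - 4184 \left(\left(- \frac{1}{52}\right) \left(-67\right) - 3518\right) \frac{1}{4737} = - 4184 \left(\frac{67}{52} - 3518\right) \frac{1}{4737} = \left(-4184\right) \left(- \frac{182869}{52}\right) \frac{1}{4737} = \frac{191280974}{13} \cdot \frac{1}{4737} = \frac{191280974}{61581}$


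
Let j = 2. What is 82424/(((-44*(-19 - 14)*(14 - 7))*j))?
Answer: 10303/2541 ≈ 4.0547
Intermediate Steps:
82424/(((-44*(-19 - 14)*(14 - 7))*j)) = 82424/((-44*(-19 - 14)*(14 - 7)*2)) = 82424/((-(-1452)*7*2)) = 82424/((-44*(-231)*2)) = 82424/((10164*2)) = 82424/20328 = 82424*(1/20328) = 10303/2541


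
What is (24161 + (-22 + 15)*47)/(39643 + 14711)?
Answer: 3972/9059 ≈ 0.43846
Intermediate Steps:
(24161 + (-22 + 15)*47)/(39643 + 14711) = (24161 - 7*47)/54354 = (24161 - 329)*(1/54354) = 23832*(1/54354) = 3972/9059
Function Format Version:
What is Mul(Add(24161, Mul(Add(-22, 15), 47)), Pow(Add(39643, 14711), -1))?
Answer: Rational(3972, 9059) ≈ 0.43846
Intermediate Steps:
Mul(Add(24161, Mul(Add(-22, 15), 47)), Pow(Add(39643, 14711), -1)) = Mul(Add(24161, Mul(-7, 47)), Pow(54354, -1)) = Mul(Add(24161, -329), Rational(1, 54354)) = Mul(23832, Rational(1, 54354)) = Rational(3972, 9059)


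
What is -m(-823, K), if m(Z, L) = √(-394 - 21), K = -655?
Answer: -I*√415 ≈ -20.372*I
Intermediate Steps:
m(Z, L) = I*√415 (m(Z, L) = √(-415) = I*√415)
-m(-823, K) = -I*√415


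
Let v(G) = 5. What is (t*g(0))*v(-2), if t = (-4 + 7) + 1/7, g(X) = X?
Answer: 0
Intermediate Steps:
t = 22/7 (t = 3 + 1*(1/7) = 3 + 1/7 = 22/7 ≈ 3.1429)
(t*g(0))*v(-2) = ((22/7)*0)*5 = 0*5 = 0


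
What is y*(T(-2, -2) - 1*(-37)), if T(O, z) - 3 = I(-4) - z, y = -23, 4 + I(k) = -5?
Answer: -759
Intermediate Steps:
I(k) = -9 (I(k) = -4 - 5 = -9)
T(O, z) = -6 - z (T(O, z) = 3 + (-9 - z) = -6 - z)
y*(T(-2, -2) - 1*(-37)) = -23*((-6 - 1*(-2)) - 1*(-37)) = -23*((-6 + 2) + 37) = -23*(-4 + 37) = -23*33 = -759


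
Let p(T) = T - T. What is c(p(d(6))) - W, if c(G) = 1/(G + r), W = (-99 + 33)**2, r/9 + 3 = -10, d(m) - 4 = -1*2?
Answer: -509653/117 ≈ -4356.0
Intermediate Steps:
d(m) = 2 (d(m) = 4 - 1*2 = 4 - 2 = 2)
r = -117 (r = -27 + 9*(-10) = -27 - 90 = -117)
p(T) = 0
W = 4356 (W = (-66)**2 = 4356)
c(G) = 1/(-117 + G) (c(G) = 1/(G - 117) = 1/(-117 + G))
c(p(d(6))) - W = 1/(-117 + 0) - 1*4356 = 1/(-117) - 4356 = -1/117 - 4356 = -509653/117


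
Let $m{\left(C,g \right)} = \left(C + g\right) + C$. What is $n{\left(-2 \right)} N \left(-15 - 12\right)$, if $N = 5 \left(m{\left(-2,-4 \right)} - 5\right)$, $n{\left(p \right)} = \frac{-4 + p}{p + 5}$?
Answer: $-3510$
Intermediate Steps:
$m{\left(C,g \right)} = g + 2 C$
$n{\left(p \right)} = \frac{-4 + p}{5 + p}$
$N = -65$ ($N = 5 \left(\left(-4 + 2 \left(-2\right)\right) - 5\right) = 5 \left(\left(-4 - 4\right) - 5\right) = 5 \left(-8 - 5\right) = 5 \left(-13\right) = -65$)
$n{\left(-2 \right)} N \left(-15 - 12\right) = \frac{-4 - 2}{5 - 2} \left(-65\right) \left(-15 - 12\right) = \frac{1}{3} \left(-6\right) \left(-65\right) \left(-27\right) = \left(-2\right) \left(-65\right) \left(-27\right) = 130 \left(-27\right) = -3510$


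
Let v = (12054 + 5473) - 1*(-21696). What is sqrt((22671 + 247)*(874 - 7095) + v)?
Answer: I*sqrt(142533655) ≈ 11939.0*I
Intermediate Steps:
v = 39223 (v = 17527 + 21696 = 39223)
sqrt((22671 + 247)*(874 - 7095) + v) = sqrt((22671 + 247)*(874 - 7095) + 39223) = sqrt(22918*(-6221) + 39223) = sqrt(-142572878 + 39223) = sqrt(-142533655) = I*sqrt(142533655)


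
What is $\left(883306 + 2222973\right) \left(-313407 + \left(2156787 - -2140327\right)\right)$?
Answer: $12374505396253$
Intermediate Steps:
$\left(883306 + 2222973\right) \left(-313407 + \left(2156787 - -2140327\right)\right) = 3106279 \left(-313407 + \left(2156787 + 2140327\right)\right) = 3106279 \left(-313407 + 4297114\right) = 3106279 \cdot 3983707 = 12374505396253$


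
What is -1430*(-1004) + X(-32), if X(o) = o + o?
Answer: 1435656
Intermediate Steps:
X(o) = 2*o
-1430*(-1004) + X(-32) = -1430*(-1004) + 2*(-32) = 1435720 - 64 = 1435656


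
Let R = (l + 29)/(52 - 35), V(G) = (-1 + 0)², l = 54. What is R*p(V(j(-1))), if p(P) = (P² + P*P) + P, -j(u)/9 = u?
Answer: 249/17 ≈ 14.647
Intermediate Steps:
j(u) = -9*u
V(G) = 1 (V(G) = (-1)² = 1)
p(P) = P + 2*P² (p(P) = (P² + P²) + P = 2*P² + P = P + 2*P²)
R = 83/17 (R = (54 + 29)/(52 - 35) = 83/17 ≈ 4.8824)
R*p(V(j(-1))) = 83*(1*(1 + 2*1))/17 = 83*(1*(1 + 2))/17 = 83*(1*3)/17 = (83/17)*3 = 249/17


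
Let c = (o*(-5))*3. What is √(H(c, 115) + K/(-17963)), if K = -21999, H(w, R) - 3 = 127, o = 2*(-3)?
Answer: √42342186007/17963 ≈ 11.455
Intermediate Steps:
o = -6
c = 90 (c = -6*(-5)*3 = 30*3 = 90)
H(w, R) = 130 (H(w, R) = 3 + 127 = 130)
√(H(c, 115) + K/(-17963)) = √(130 - 21999/(-17963)) = √(130 - 21999*(-1/17963)) = √(130 + 21999/17963) = √(2357189/17963) = √42342186007/17963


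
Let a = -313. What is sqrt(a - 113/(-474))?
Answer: I*sqrt(70270026)/474 ≈ 17.685*I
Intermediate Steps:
sqrt(a - 113/(-474)) = sqrt(-313 - 113/(-474)) = sqrt(-313 - 113*(-1/474)) = sqrt(-313 + 113/474) = sqrt(-148249/474) = I*sqrt(70270026)/474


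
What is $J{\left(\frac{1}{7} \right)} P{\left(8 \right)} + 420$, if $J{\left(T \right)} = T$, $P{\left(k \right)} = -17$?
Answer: $\frac{2923}{7} \approx 417.57$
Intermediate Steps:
$J{\left(\frac{1}{7} \right)} P{\left(8 \right)} + 420 = \frac{1}{7} \left(-17\right) + 420 = - \frac{17}{7} + 420 = \frac{2923}{7}$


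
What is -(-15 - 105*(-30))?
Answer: -3135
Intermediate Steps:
-(-15 - 105*(-30)) = -(-15 + 3150) = -1*3135 = -3135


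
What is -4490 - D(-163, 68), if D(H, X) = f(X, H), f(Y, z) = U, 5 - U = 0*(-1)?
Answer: -4495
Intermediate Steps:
U = 5 (U = 5 - 0*(-1) = 5 - 1*0 = 5 + 0 = 5)
f(Y, z) = 5
D(H, X) = 5
-4490 - D(-163, 68) = -4490 - 1*5 = -4490 - 5 = -4495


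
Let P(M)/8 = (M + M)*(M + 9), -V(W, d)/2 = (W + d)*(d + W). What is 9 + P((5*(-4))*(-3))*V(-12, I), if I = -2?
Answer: -25966071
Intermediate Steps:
V(W, d) = -2*(W + d)**2 (V(W, d) = -2*(W + d)*(d + W) = -2*(W + d)*(W + d) = -2*(W + d)**2)
P(M) = 16*M*(9 + M) (P(M) = 8*((M + M)*(M + 9)) = 8*((2*M)*(9 + M)) = 8*(2*M*(9 + M)) = 16*M*(9 + M))
9 + P((5*(-4))*(-3))*V(-12, I) = 9 + (16*((5*(-4))*(-3))*(9 + (5*(-4))*(-3)))*(-2*(-12 - 2)**2) = 9 + (16*(-20*(-3))*(9 - 20*(-3)))*(-2*(-14)**2) = 9 + (16*60*(9 + 60))*(-2*196) = 9 + (16*60*69)*(-392) = 9 + 66240*(-392) = 9 - 25966080 = -25966071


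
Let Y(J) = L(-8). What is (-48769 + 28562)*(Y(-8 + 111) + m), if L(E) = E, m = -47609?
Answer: 962196719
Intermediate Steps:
Y(J) = -8
(-48769 + 28562)*(Y(-8 + 111) + m) = (-48769 + 28562)*(-8 - 47609) = -20207*(-47617) = 962196719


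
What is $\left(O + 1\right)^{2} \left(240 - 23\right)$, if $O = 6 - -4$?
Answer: $26257$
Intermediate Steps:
$O = 10$ ($O = 6 + 4 = 10$)
$\left(O + 1\right)^{2} \left(240 - 23\right) = \left(10 + 1\right)^{2} \left(240 - 23\right) = 11^{2} \left(240 - 23\right) = 121 \cdot 217 = 26257$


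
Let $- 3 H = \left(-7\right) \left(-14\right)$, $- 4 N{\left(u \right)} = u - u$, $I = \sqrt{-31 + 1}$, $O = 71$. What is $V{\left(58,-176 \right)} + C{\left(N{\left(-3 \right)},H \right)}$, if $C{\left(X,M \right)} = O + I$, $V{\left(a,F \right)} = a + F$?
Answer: $-47 + i \sqrt{30} \approx -47.0 + 5.4772 i$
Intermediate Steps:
$I = i \sqrt{30}$ ($I = \sqrt{-30} = i \sqrt{30} \approx 5.4772 i$)
$V{\left(a,F \right)} = F + a$
$N{\left(u \right)} = 0$ ($N{\left(u \right)} = - \frac{u - u}{4} = \left(- \frac{1}{4}\right) 0 = 0$)
$H = - \frac{98}{3}$ ($H = - \frac{\left(-7\right) \left(-14\right)}{3} = \left(- \frac{1}{3}\right) 98 = - \frac{98}{3} \approx -32.667$)
$C{\left(X,M \right)} = 71 + i \sqrt{30}$
$V{\left(58,-176 \right)} + C{\left(N{\left(-3 \right)},H \right)} = \left(-176 + 58\right) + \left(71 + i \sqrt{30}\right) = -118 + \left(71 + i \sqrt{30}\right) = -47 + i \sqrt{30}$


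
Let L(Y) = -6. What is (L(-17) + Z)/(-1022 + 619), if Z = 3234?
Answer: -3228/403 ≈ -8.0099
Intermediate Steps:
(L(-17) + Z)/(-1022 + 619) = (-6 + 3234)/(-1022 + 619) = 3228/(-403) = 3228*(-1/403) = -3228/403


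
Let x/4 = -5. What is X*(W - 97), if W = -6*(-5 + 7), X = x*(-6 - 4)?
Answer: -21800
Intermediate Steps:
x = -20 (x = 4*(-5) = -20)
X = 200 (X = -20*(-6 - 4) = -20*(-10) = 200)
W = -12 (W = -6*2 = -12)
X*(W - 97) = 200*(-12 - 97) = 200*(-109) = -21800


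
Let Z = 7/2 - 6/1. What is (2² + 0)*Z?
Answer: -10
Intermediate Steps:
Z = -5/2 (Z = 7*(½) - 6*1 = 7/2 - 6 = -5/2 ≈ -2.5000)
(2² + 0)*Z = (2² + 0)*(-5/2) = (4 + 0)*(-5/2) = 4*(-5/2) = -10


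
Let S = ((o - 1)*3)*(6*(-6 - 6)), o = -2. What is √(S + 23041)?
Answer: √23689 ≈ 153.91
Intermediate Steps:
S = 648 (S = ((-2 - 1)*3)*(6*(-6 - 6)) = (-3*3)*(6*(-12)) = -9*(-72) = 648)
√(S + 23041) = √(648 + 23041) = √23689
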